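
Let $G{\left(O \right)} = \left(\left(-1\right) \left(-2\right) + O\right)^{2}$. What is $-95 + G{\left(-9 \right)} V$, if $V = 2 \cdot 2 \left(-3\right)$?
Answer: $-683$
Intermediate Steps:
$G{\left(O \right)} = \left(2 + O\right)^{2}$
$V = -12$ ($V = 4 \left(-3\right) = -12$)
$-95 + G{\left(-9 \right)} V = -95 + \left(2 - 9\right)^{2} \left(-12\right) = -95 + \left(-7\right)^{2} \left(-12\right) = -95 + 49 \left(-12\right) = -95 - 588 = -683$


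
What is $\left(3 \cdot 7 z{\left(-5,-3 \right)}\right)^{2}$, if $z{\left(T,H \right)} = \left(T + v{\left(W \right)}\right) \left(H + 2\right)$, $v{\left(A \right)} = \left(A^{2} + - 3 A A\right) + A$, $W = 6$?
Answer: $2223081$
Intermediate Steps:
$v{\left(A \right)} = A - 2 A^{2}$ ($v{\left(A \right)} = \left(A^{2} - 3 A^{2}\right) + A = - 2 A^{2} + A = A - 2 A^{2}$)
$z{\left(T,H \right)} = \left(-66 + T\right) \left(2 + H\right)$ ($z{\left(T,H \right)} = \left(T + 6 \left(1 - 12\right)\right) \left(H + 2\right) = \left(T + 6 \left(1 - 12\right)\right) \left(2 + H\right) = \left(T + 6 \left(-11\right)\right) \left(2 + H\right) = \left(T - 66\right) \left(2 + H\right) = \left(-66 + T\right) \left(2 + H\right)$)
$\left(3 \cdot 7 z{\left(-5,-3 \right)}\right)^{2} = \left(3 \cdot 7 \left(-132 - -198 + 2 \left(-5\right) - -15\right)\right)^{2} = \left(21 \left(-132 + 198 - 10 + 15\right)\right)^{2} = \left(21 \cdot 71\right)^{2} = 1491^{2} = 2223081$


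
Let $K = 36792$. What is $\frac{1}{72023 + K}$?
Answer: $\frac{1}{108815} \approx 9.1899 \cdot 10^{-6}$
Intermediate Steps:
$\frac{1}{72023 + K} = \frac{1}{72023 + 36792} = \frac{1}{108815}$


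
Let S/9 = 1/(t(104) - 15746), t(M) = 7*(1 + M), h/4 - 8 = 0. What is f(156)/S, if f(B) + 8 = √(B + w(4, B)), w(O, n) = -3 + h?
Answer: 120088/9 - 15011*√185/9 ≈ -9342.6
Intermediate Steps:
h = 32 (h = 32 + 4*0 = 32 + 0 = 32)
w(O, n) = 29 (w(O, n) = -3 + 32 = 29)
t(M) = 7 + 7*M
f(B) = -8 + √(29 + B) (f(B) = -8 + √(B + 29) = -8 + √(29 + B))
S = -9/15011 (S = 9/((7 + 7*104) - 15746) = 9/((7 + 728) - 15746) = 9/(735 - 15746) = 9/(-15011) = 9*(-1/15011) = -9/15011 ≈ -0.00059956)
f(156)/S = (-8 + √(29 + 156))/(-9/15011) = (-8 + √185)*(-15011/9) = 120088/9 - 15011*√185/9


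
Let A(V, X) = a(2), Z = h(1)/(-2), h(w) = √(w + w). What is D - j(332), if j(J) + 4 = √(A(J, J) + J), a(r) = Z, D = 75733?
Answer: 75737 - √(1328 - 2*√2)/2 ≈ 75719.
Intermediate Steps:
h(w) = √2*√w (h(w) = √(2*w) = √2*√w)
Z = -√2/2 (Z = (√2*√1)/(-2) = (√2*1)*(-½) = √2*(-½) = -√2/2 ≈ -0.70711)
a(r) = -√2/2
A(V, X) = -√2/2
j(J) = -4 + √(J - √2/2) (j(J) = -4 + √(-√2/2 + J) = -4 + √(J - √2/2))
D - j(332) = 75733 - (-4 + √(-2*√2 + 4*332)/2) = 75733 - (-4 + √(-2*√2 + 1328)/2) = 75733 - (-4 + √(1328 - 2*√2)/2) = 75733 + (4 - √(1328 - 2*√2)/2) = 75737 - √(1328 - 2*√2)/2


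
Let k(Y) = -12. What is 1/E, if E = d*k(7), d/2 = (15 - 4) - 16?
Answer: 1/120 ≈ 0.0083333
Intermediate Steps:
d = -10 (d = 2*((15 - 4) - 16) = 2*(11 - 16) = 2*(-5) = -10)
E = 120 (E = -10*(-12) = 120)
1/E = 1/120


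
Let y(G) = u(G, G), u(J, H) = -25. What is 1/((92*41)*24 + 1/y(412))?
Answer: 25/2263199 ≈ 1.1046e-5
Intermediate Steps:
y(G) = -25
1/((92*41)*24 + 1/y(412)) = 1/((92*41)*24 + 1/(-25)) = 1/(3772*24 - 1/25) = 1/(90528 - 1/25) = 1/(2263199/25) = 25/2263199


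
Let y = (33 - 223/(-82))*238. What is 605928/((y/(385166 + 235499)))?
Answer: 15419210386920/348551 ≈ 4.4238e+7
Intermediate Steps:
y = 348551/41 (y = (33 - 223*(-1/82))*238 = (33 + 223/82)*238 = (2929/82)*238 = 348551/41 ≈ 8501.3)
605928/((y/(385166 + 235499))) = 605928/((348551/(41*(385166 + 235499)))) = 605928/(((348551/41)/620665)) = 605928/(((348551/41)*(1/620665))) = 605928/(348551/25447265) = 605928*(25447265/348551) = 15419210386920/348551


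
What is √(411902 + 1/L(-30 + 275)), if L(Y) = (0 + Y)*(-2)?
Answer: √2018319790/70 ≈ 641.80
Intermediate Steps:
L(Y) = -2*Y (L(Y) = Y*(-2) = -2*Y)
√(411902 + 1/L(-30 + 275)) = √(411902 + 1/(-2*(-30 + 275))) = √(411902 + 1/(-2*245)) = √(411902 + 1/(-490)) = √(411902 - 1/490) = √(201831979/490) = √2018319790/70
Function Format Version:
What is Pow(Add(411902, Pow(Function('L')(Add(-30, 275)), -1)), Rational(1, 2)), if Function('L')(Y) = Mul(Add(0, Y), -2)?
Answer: Mul(Rational(1, 70), Pow(2018319790, Rational(1, 2))) ≈ 641.80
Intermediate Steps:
Function('L')(Y) = Mul(-2, Y) (Function('L')(Y) = Mul(Y, -2) = Mul(-2, Y))
Pow(Add(411902, Pow(Function('L')(Add(-30, 275)), -1)), Rational(1, 2)) = Pow(Add(411902, Pow(Mul(-2, Add(-30, 275)), -1)), Rational(1, 2)) = Pow(Add(411902, Pow(Mul(-2, 245), -1)), Rational(1, 2)) = Pow(Add(411902, Pow(-490, -1)), Rational(1, 2)) = Pow(Add(411902, Rational(-1, 490)), Rational(1, 2)) = Pow(Rational(201831979, 490), Rational(1, 2)) = Mul(Rational(1, 70), Pow(2018319790, Rational(1, 2)))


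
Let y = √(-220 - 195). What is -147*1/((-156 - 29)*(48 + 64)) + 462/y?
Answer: 21/2960 - 462*I*√415/415 ≈ 0.0070946 - 22.679*I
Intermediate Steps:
y = I*√415 (y = √(-415) = I*√415 ≈ 20.372*I)
-147*1/((-156 - 29)*(48 + 64)) + 462/y = -147*1/((-156 - 29)*(48 + 64)) + 462/((I*√415)) = -147/(112*(-185)) + 462*(-I*√415/415) = -147/(-20720) - 462*I*√415/415 = -147*(-1/20720) - 462*I*√415/415 = 21/2960 - 462*I*√415/415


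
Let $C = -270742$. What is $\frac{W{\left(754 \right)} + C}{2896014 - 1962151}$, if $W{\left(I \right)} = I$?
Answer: $- \frac{269988}{933863} \approx -0.28911$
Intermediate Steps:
$\frac{W{\left(754 \right)} + C}{2896014 - 1962151} = \frac{754 - 270742}{2896014 - 1962151} = - \frac{269988}{933863}$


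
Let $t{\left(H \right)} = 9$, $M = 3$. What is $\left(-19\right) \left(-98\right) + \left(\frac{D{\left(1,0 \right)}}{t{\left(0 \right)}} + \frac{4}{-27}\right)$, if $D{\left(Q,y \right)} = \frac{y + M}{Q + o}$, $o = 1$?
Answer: $\frac{100549}{54} \approx 1862.0$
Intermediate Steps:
$D{\left(Q,y \right)} = \frac{3 + y}{1 + Q}$ ($D{\left(Q,y \right)} = \frac{y + 3}{Q + 1} = \frac{3 + y}{1 + Q}$)
$\left(-19\right) \left(-98\right) + \left(\frac{D{\left(1,0 \right)}}{t{\left(0 \right)}} + \frac{4}{-27}\right) = \left(-19\right) \left(-98\right) + \left(\frac{\frac{1}{1 + 1} \left(3 + 0\right)}{9} + \frac{4}{-27}\right) = 1862 + \left(\frac{1}{2} \cdot 3 \cdot \frac{1}{9} + 4 \left(- \frac{1}{27}\right)\right) = 1862 - \left(\frac{4}{27} - \frac{1}{2} \cdot 3 \cdot \frac{1}{9}\right) = 1862 + \left(\frac{3}{2} \cdot \frac{1}{9} - \frac{4}{27}\right) = 1862 + \left(\frac{1}{6} - \frac{4}{27}\right) = 1862 + \frac{1}{54} = \frac{100549}{54}$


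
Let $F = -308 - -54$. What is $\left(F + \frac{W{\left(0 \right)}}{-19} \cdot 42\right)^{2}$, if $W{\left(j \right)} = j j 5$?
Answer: $64516$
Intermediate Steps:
$W{\left(j \right)} = 5 j^{2}$ ($W{\left(j \right)} = j^{2} \cdot 5 = 5 j^{2}$)
$F = -254$ ($F = -308 + 54 = -254$)
$\left(F + \frac{W{\left(0 \right)}}{-19} \cdot 42\right)^{2} = \left(-254 + \frac{5 \cdot 0^{2}}{-19} \cdot 42\right)^{2} = \left(-254 + 5 \cdot 0 \left(- \frac{1}{19}\right) 42\right)^{2} = \left(-254 + 0 \left(- \frac{1}{19}\right) 42\right)^{2} = \left(-254 + 0 \cdot 42\right)^{2} = \left(-254 + 0\right)^{2} = \left(-254\right)^{2} = 64516$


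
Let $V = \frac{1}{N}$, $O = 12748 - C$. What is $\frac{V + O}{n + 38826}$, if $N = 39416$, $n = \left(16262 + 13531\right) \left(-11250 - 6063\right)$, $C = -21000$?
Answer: $- \frac{147801241}{2258831907592} \approx -6.5433 \cdot 10^{-5}$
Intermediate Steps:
$n = -515806209$ ($n = 29793 \left(-17313\right) = -515806209$)
$O = 33748$ ($O = 12748 - -21000 = 12748 + 21000 = 33748$)
$V = \frac{1}{39416} \approx 2.537 \cdot 10^{-5}$
$\frac{V + O}{n + 38826} = \frac{\frac{1}{39416} + 33748}{-515806209 + 38826} = \frac{1330211169}{39416 \left(-515767383\right)} = \frac{1330211169}{39416} \left(- \frac{1}{515767383}\right) = - \frac{147801241}{2258831907592}$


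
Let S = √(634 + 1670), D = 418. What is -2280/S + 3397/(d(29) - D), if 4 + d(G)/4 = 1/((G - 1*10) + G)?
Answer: -576193/10414 ≈ -55.329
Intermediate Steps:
d(G) = -16 + 4/(-10 + 2*G) (d(G) = -16 + 4/((G - 1*10) + G) = -16 + 4/((G - 10) + G) = -16 + 4/((-10 + G) + G) = -16 + 4/(-10 + 2*G))
S = 48 (S = √2304 = 48)
-2280/S + 3397/(d(29) - D) = -2280/48 + 3397/(2*(41 - 8*29)/(-5 + 29) - 1*418) = -2280*1/48 + 3397/(2*(41 - 232)/24 - 418) = -95/2 + 3397/(2*(1/24)*(-191) - 418) = -95/2 + 3397/(-191/12 - 418) = -95/2 + 3397/(-5207/12) = -95/2 + 3397*(-12/5207) = -95/2 - 40764/5207 = -576193/10414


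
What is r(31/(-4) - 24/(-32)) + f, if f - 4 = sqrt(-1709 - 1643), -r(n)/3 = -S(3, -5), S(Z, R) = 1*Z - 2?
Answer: 7 + 2*I*sqrt(838) ≈ 7.0 + 57.896*I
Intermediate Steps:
S(Z, R) = -2 + Z (S(Z, R) = Z - 2 = -2 + Z)
r(n) = 3 (r(n) = -(-3)*(-2 + 3) = -(-3) = -3*(-1) = 3)
f = 4 + 2*I*sqrt(838) (f = 4 + sqrt(-1709 - 1643) = 4 + sqrt(-3352) = 4 + 2*I*sqrt(838) ≈ 4.0 + 57.896*I)
r(31/(-4) - 24/(-32)) + f = 3 + (4 + 2*I*sqrt(838)) = 7 + 2*I*sqrt(838)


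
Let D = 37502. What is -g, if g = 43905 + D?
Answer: -81407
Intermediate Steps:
g = 81407 (g = 43905 + 37502 = 81407)
-g = -1*81407 = -81407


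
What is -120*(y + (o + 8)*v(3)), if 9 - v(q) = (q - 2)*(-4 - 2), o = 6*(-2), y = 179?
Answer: -14280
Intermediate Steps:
o = -12
v(q) = -3 + 6*q (v(q) = 9 - (q - 2)*(-4 - 2) = 9 - (-2 + q)*(-6) = 9 - (12 - 6*q) = 9 + (-12 + 6*q) = -3 + 6*q)
-120*(y + (o + 8)*v(3)) = -120*(179 + (-12 + 8)*(-3 + 6*3)) = -120*(179 - 4*(-3 + 18)) = -120*(179 - 4*15) = -120*(179 - 60) = -120*119 = -14280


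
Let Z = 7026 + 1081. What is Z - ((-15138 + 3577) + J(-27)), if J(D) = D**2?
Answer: 18939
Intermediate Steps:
Z = 8107
Z - ((-15138 + 3577) + J(-27)) = 8107 - ((-15138 + 3577) + (-27)**2) = 8107 - (-11561 + 729) = 8107 - 1*(-10832) = 8107 + 10832 = 18939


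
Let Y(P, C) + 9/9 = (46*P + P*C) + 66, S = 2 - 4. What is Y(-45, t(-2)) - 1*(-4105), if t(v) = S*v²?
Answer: 2460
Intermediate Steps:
S = -2
t(v) = -2*v²
Y(P, C) = 65 + 46*P + C*P (Y(P, C) = -1 + ((46*P + P*C) + 66) = -1 + ((46*P + C*P) + 66) = -1 + (66 + 46*P + C*P) = 65 + 46*P + C*P)
Y(-45, t(-2)) - 1*(-4105) = (65 + 46*(-45) - 2*(-2)²*(-45)) - 1*(-4105) = (65 - 2070 - 2*4*(-45)) + 4105 = (65 - 2070 - 8*(-45)) + 4105 = (65 - 2070 + 360) + 4105 = -1645 + 4105 = 2460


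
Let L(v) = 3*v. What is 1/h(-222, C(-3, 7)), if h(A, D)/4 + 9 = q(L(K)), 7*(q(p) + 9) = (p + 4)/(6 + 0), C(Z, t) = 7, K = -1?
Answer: -21/1510 ≈ -0.013907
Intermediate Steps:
q(p) = -187/21 + p/42 (q(p) = -9 + ((p + 4)/(6 + 0))/7 = -9 + ((4 + p)/6)/7 = -9 + ((4 + p)*(⅙))/7 = -9 + (⅔ + p/6)/7 = -9 + (2/21 + p/42) = -187/21 + p/42)
h(A, D) = -1510/21 (h(A, D) = -36 + 4*(-187/21 + (3*(-1))/42) = -36 + 4*(-187/21 + (1/42)*(-3)) = -36 + 4*(-187/21 - 1/14) = -36 + 4*(-377/42) = -36 - 754/21 = -1510/21)
1/h(-222, C(-3, 7)) = 1/(-1510/21) = -21/1510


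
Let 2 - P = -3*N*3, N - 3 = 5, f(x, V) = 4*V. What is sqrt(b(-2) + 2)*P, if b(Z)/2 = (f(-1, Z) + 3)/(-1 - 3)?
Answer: 111*sqrt(2) ≈ 156.98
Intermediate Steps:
N = 8 (N = 3 + 5 = 8)
b(Z) = -3/2 - 2*Z (b(Z) = 2*((4*Z + 3)/(-1 - 3)) = 2*((3 + 4*Z)/(-4)) = 2*((3 + 4*Z)*(-1/4)) = 2*(-3/4 - Z) = -3/2 - 2*Z)
P = 74 (P = 2 - (-3*8)*3 = 2 - (-24)*3 = 2 - 1*(-72) = 2 + 72 = 74)
sqrt(b(-2) + 2)*P = sqrt((-3/2 - 2*(-2)) + 2)*74 = sqrt((-3/2 + 4) + 2)*74 = sqrt(5/2 + 2)*74 = sqrt(9/2)*74 = (3*sqrt(2)/2)*74 = 111*sqrt(2)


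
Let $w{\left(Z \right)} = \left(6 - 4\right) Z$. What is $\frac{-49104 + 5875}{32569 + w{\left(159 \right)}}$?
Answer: $- \frac{43229}{32887} \approx -1.3145$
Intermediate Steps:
$w{\left(Z \right)} = 2 Z$
$\frac{-49104 + 5875}{32569 + w{\left(159 \right)}} = \frac{-49104 + 5875}{32569 + 2 \cdot 159} = - \frac{43229}{32569 + 318} = - \frac{43229}{32887}$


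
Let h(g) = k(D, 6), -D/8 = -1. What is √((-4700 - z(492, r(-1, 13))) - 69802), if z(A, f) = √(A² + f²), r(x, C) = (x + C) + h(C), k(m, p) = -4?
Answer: √(-74502 - 4*√15133) ≈ 273.85*I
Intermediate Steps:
D = 8 (D = -8*(-1) = 8)
h(g) = -4
r(x, C) = -4 + C + x (r(x, C) = (x + C) - 4 = (C + x) - 4 = -4 + C + x)
√((-4700 - z(492, r(-1, 13))) - 69802) = √((-4700 - √(492² + (-4 + 13 - 1)²)) - 69802) = √((-4700 - √(242064 + 8²)) - 69802) = √((-4700 - √(242064 + 64)) - 69802) = √((-4700 - √242128) - 69802) = √((-4700 - 4*√15133) - 69802) = √(-74502 - 4*√15133)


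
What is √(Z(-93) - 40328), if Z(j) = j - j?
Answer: 142*I*√2 ≈ 200.82*I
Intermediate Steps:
Z(j) = 0
√(Z(-93) - 40328) = √(0 - 40328) = √(-40328) = 142*I*√2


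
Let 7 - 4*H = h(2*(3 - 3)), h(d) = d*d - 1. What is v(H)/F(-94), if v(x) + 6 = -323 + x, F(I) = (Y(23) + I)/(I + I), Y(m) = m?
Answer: -61476/71 ≈ -865.86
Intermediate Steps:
h(d) = -1 + d² (h(d) = d² - 1 = -1 + d²)
H = 2 (H = 7/4 - (-1 + (2*(3 - 3))²)/4 = 7/4 - (-1 + (2*0)²)/4 = 7/4 - (-1 + 0²)/4 = 7/4 - (-1 + 0)/4 = 7/4 - ¼*(-1) = 7/4 + ¼ = 2)
F(I) = (23 + I)/(2*I) (F(I) = (23 + I)/(I + I) = (23 + I)/((2*I)) = (23 + I)*(1/(2*I)) = (23 + I)/(2*I))
v(x) = -329 + x (v(x) = -6 + (-323 + x) = -329 + x)
v(H)/F(-94) = (-329 + 2)/(((½)*(23 - 94)/(-94))) = -327/((½)*(-1/94)*(-71)) = -327/71/188 = -327*188/71 = -61476/71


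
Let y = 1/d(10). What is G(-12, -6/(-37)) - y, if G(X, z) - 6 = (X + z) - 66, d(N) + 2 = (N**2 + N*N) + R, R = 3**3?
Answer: -598087/8325 ≈ -71.842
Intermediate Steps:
R = 27
d(N) = 25 + 2*N**2 (d(N) = -2 + ((N**2 + N*N) + 27) = -2 + ((N**2 + N**2) + 27) = -2 + (2*N**2 + 27) = -2 + (27 + 2*N**2) = 25 + 2*N**2)
y = 1/225 (y = 1/(25 + 2*10**2) = 1/(25 + 2*100) = 1/(25 + 200) = 1/225 ≈ 0.0044444)
G(X, z) = -60 + X + z (G(X, z) = 6 + ((X + z) - 66) = 6 + (-66 + X + z) = -60 + X + z)
G(-12, -6/(-37)) - y = (-60 - 12 - 6/(-37)) - 1*1/225 = (-60 - 12 - 6*(-1/37)) - 1/225 = (-60 - 12 + 6/37) - 1/225 = -2658/37 - 1/225 = -598087/8325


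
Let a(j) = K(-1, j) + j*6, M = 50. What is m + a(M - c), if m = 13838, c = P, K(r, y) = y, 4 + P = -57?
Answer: 14615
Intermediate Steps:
P = -61 (P = -4 - 57 = -61)
c = -61
a(j) = 7*j (a(j) = j + j*6 = j + 6*j = 7*j)
m + a(M - c) = 13838 + 7*(50 - 1*(-61)) = 13838 + 7*(50 + 61) = 13838 + 7*111 = 13838 + 777 = 14615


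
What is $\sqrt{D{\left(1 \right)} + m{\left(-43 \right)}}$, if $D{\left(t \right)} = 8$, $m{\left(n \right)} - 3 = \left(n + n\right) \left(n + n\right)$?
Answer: $3 \sqrt{823} \approx 86.064$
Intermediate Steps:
$m{\left(n \right)} = 3 + 4 n^{2}$ ($m{\left(n \right)} = 3 + \left(n + n\right) \left(n + n\right) = 3 + 2 n 2 n = 3 + 4 n^{2}$)
$\sqrt{D{\left(1 \right)} + m{\left(-43 \right)}} = \sqrt{8 + \left(3 + 4 \left(-43\right)^{2}\right)} = \sqrt{8 + \left(3 + 4 \cdot 1849\right)} = \sqrt{8 + \left(3 + 7396\right)} = \sqrt{8 + 7399} = \sqrt{7407} = 3 \sqrt{823}$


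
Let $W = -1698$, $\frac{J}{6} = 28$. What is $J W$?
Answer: $-285264$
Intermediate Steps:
$J = 168$ ($J = 6 \cdot 28 = 168$)
$J W = 168 \left(-1698\right) = -285264$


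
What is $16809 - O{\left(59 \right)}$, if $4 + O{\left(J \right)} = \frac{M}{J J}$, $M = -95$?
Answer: $\frac{58526148}{3481} \approx 16813.0$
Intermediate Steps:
$O{\left(J \right)} = -4 - \frac{95}{J^{2}}$ ($O{\left(J \right)} = -4 - \frac{95}{J J} = -4 - \frac{95}{J^{2}}$)
$16809 - O{\left(59 \right)} = 16809 - \left(-4 - \frac{95}{3481}\right) = 16809 - - \frac{14019}{3481} = 16809 + \frac{14019}{3481} = \frac{58526148}{3481}$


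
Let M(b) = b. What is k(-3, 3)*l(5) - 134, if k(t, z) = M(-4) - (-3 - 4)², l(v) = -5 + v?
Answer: -134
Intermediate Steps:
k(t, z) = -53 (k(t, z) = -4 - (-3 - 4)² = -4 - 1*(-7)² = -4 - 1*49 = -4 - 49 = -53)
k(-3, 3)*l(5) - 134 = -53*(-5 + 5) - 134 = -53*0 - 134 = 0 - 134 = -134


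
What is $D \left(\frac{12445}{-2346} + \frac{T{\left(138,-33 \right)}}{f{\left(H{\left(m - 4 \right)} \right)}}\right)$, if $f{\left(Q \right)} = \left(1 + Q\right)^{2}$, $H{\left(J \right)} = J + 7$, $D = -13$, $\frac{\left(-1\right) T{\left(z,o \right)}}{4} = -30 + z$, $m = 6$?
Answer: $\frac{7338409}{58650} \approx 125.12$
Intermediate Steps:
$T{\left(z,o \right)} = 120 - 4 z$ ($T{\left(z,o \right)} = - 4 \left(-30 + z\right) = 120 - 4 z$)
$H{\left(J \right)} = 7 + J$
$D \left(\frac{12445}{-2346} + \frac{T{\left(138,-33 \right)}}{f{\left(H{\left(m - 4 \right)} \right)}}\right) = - 13 \left(\frac{12445}{-2346} + \frac{120 - 552}{\left(1 + \left(7 + \left(6 - 4\right)\right)\right)^{2}}\right) = - 13 \left(12445 \left(- \frac{1}{2346}\right) + \frac{120 - 552}{\left(1 + \left(7 + \left(6 - 4\right)\right)\right)^{2}}\right) = - 13 \left(- \frac{12445}{2346} - \frac{432}{\left(1 + \left(7 + 2\right)\right)^{2}}\right) = - 13 \left(- \frac{12445}{2346} - \frac{432}{\left(1 + 9\right)^{2}}\right) = - 13 \left(- \frac{12445}{2346} - \frac{432}{10^{2}}\right) = - 13 \left(- \frac{12445}{2346} - \frac{432}{100}\right) = - 13 \left(- \frac{12445}{2346} - \frac{108}{25}\right) = \left(-13\right) \left(- \frac{564493}{58650}\right) = \frac{7338409}{58650}$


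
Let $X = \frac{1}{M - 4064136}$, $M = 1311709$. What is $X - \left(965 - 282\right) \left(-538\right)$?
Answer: $\frac{1011390310857}{2752427} \approx 3.6745 \cdot 10^{5}$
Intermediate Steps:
$X = - \frac{1}{2752427}$ ($X = \frac{1}{1311709 - 4064136} = \frac{1}{-2752427} = - \frac{1}{2752427} \approx -3.6332 \cdot 10^{-7}$)
$X - \left(965 - 282\right) \left(-538\right) = - \frac{1}{2752427} - \left(965 - 282\right) \left(-538\right) = - \frac{1}{2752427} - 683 \left(-538\right) = - \frac{1}{2752427} - -367454 = - \frac{1}{2752427} + 367454 = \frac{1011390310857}{2752427}$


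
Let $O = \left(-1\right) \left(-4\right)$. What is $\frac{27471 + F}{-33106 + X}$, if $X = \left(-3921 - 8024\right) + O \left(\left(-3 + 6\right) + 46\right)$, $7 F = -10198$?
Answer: $- \frac{182099}{313985} \approx -0.57996$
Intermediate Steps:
$F = - \frac{10198}{7}$ ($F = \frac{1}{7} \left(-10198\right) = - \frac{10198}{7} \approx -1456.9$)
$O = 4$
$X = -11749$ ($X = \left(-3921 - 8024\right) + 4 \left(\left(-3 + 6\right) + 46\right) = -11945 + 4 \left(3 + 46\right) = -11945 + 4 \cdot 49 = -11945 + 196 = -11749$)
$\frac{27471 + F}{-33106 + X} = \frac{27471 - \frac{10198}{7}}{-33106 - 11749} = \frac{182099}{7 \left(-44855\right)} = \frac{182099}{7} \left(- \frac{1}{44855}\right) = - \frac{182099}{313985}$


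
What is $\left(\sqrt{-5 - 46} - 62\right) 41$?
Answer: $-2542 + 41 i \sqrt{51} \approx -2542.0 + 292.8 i$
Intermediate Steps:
$\left(\sqrt{-5 - 46} - 62\right) 41 = \left(\sqrt{-51} - 62\right) 41 = \left(i \sqrt{51} - 62\right) 41 = \left(-62 + i \sqrt{51}\right) 41 = -2542 + 41 i \sqrt{51}$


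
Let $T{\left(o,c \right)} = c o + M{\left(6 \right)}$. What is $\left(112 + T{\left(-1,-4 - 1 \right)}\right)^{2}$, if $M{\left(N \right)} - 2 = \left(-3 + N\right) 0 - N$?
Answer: $12769$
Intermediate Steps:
$M{\left(N \right)} = 2 - N$ ($M{\left(N \right)} = 2 - \left(N - \left(-3 + N\right) 0\right) = 2 + \left(0 - N\right) = 2 - N$)
$T{\left(o,c \right)} = -4 + c o$ ($T{\left(o,c \right)} = c o + \left(2 - 6\right) = c o - 4 = -4 + c o$)
$\left(112 + T{\left(-1,-4 - 1 \right)}\right)^{2} = \left(112 - \left(4 - \left(-4 - 1\right) \left(-1\right)\right)\right)^{2} = \left(112 - -1\right)^{2} = \left(112 + \left(-4 + 5\right)\right)^{2} = \left(112 + 1\right)^{2} = 113^{2} = 12769$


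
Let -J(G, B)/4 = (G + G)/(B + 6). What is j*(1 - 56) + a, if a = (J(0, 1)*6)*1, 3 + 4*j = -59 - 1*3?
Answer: 3575/4 ≈ 893.75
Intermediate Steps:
j = -65/4 (j = -¾ + (-59 - 1*3)/4 = -¾ + (-59 - 3)/4 = -¾ + (¼)*(-62) = -¾ - 31/2 = -65/4 ≈ -16.250)
J(G, B) = -8*G/(6 + B) (J(G, B) = -4*(G + G)/(B + 6) = -4*2*G/(6 + B) = -8*G/(6 + B))
a = 0 (a = (-8*0/(6 + 1)*6)*1 = (-8*0/7*6)*1 = (-8*0*⅐*6)*1 = (0*6)*1 = 0*1 = 0)
j*(1 - 56) + a = -65*(1 - 56)/4 + 0 = -65/4*(-55) + 0 = 3575/4 + 0 = 3575/4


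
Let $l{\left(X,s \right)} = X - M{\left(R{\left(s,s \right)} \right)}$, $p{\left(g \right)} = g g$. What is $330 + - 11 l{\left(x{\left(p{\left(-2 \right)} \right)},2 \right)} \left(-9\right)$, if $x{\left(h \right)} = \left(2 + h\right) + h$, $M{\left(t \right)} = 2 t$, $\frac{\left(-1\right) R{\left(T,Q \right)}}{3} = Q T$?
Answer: $3696$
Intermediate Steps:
$p{\left(g \right)} = g^{2}$
$R{\left(T,Q \right)} = - 3 Q T$
$x{\left(h \right)} = 2 + 2 h$
$l{\left(X,s \right)} = X + 6 s^{2}$ ($l{\left(X,s \right)} = X - 2 \left(- 3 s s\right) = X - 2 \left(- 3 s^{2}\right) = X - - 6 s^{2} = X + 6 s^{2}$)
$330 + - 11 l{\left(x{\left(p{\left(-2 \right)} \right)},2 \right)} \left(-9\right) = 330 + - 11 \left(\left(2 + 2 \left(-2\right)^{2}\right) + 6 \cdot 2^{2}\right) \left(-9\right) = 330 + - 11 \left(\left(2 + 2 \cdot 4\right) + 6 \cdot 4\right) \left(-9\right) = 330 + - 11 \left(\left(2 + 8\right) + 24\right) \left(-9\right) = 330 + - 11 \left(10 + 24\right) \left(-9\right) = 330 + \left(-11\right) 34 \left(-9\right) = 330 - -3366 = 330 + 3366 = 3696$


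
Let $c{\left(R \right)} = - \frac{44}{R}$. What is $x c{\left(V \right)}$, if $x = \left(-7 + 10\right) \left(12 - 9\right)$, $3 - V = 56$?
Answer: $\frac{396}{53} \approx 7.4717$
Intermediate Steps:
$V = -53$ ($V = 3 - 56 = -53$)
$x = 9$ ($x = 3 \cdot 3 = 9$)
$x c{\left(V \right)} = 9 \left(- \frac{44}{-53}\right) = 9 \left(\left(-44\right) \left(- \frac{1}{53}\right)\right) = 9 \cdot \frac{44}{53} = \frac{396}{53}$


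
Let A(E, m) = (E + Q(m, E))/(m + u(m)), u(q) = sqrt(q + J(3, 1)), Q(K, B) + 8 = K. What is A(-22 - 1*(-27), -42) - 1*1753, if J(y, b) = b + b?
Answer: -1580261/902 + 45*I*sqrt(10)/902 ≈ -1752.0 + 0.15776*I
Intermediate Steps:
Q(K, B) = -8 + K
J(y, b) = 2*b
u(q) = sqrt(2 + q) (u(q) = sqrt(q + 2*1) = sqrt(q + 2) = sqrt(2 + q))
A(E, m) = (-8 + E + m)/(m + sqrt(2 + m)) (A(E, m) = (E + (-8 + m))/(m + sqrt(2 + m)) = (-8 + E + m)/(m + sqrt(2 + m)))
A(-22 - 1*(-27), -42) - 1*1753 = (-8 + (-22 - 1*(-27)) - 42)/(-42 + sqrt(2 - 42)) - 1*1753 = (-8 + (-22 + 27) - 42)/(-42 + sqrt(-40)) - 1753 = (-8 + 5 - 42)/(-42 + 2*I*sqrt(10)) - 1753 = -45/(-42 + 2*I*sqrt(10)) - 1753 = -1753 - 45/(-42 + 2*I*sqrt(10))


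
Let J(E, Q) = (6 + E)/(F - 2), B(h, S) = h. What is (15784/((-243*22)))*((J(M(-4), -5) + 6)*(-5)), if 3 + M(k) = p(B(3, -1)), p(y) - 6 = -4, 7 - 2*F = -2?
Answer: 315680/2673 ≈ 118.10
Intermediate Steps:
F = 9/2 (F = 7/2 - 1/2*(-2) = 7/2 + 1 = 9/2 ≈ 4.5000)
p(y) = 2 (p(y) = 6 - 4 = 2)
M(k) = -1 (M(k) = -3 + 2 = -1)
J(E, Q) = 12/5 + 2*E/5 (J(E, Q) = (6 + E)/(9/2 - 2) = (6 + E)/(5/2) = (6 + E)*(2/5) = 12/5 + 2*E/5)
(15784/((-243*22)))*((J(M(-4), -5) + 6)*(-5)) = (15784/((-243*22)))*(((12/5 + (2/5)*(-1)) + 6)*(-5)) = (15784/(-5346))*(((12/5 - 2/5) + 6)*(-5)) = (15784*(-1/5346))*((2 + 6)*(-5)) = -63136*(-5)/2673 = -7892/2673*(-40) = 315680/2673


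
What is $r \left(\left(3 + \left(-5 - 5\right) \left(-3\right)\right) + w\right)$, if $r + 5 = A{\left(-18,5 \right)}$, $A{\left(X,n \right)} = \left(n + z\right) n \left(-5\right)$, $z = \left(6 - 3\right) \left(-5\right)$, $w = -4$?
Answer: $7105$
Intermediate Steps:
$z = -15$ ($z = \left(6 - 3\right) \left(-5\right) = 3 \left(-5\right) = -15$)
$A{\left(X,n \right)} = - 5 n \left(-15 + n\right)$ ($A{\left(X,n \right)} = \left(n - 15\right) n \left(-5\right) = \left(-15 + n\right) \left(- 5 n\right) = - 5 n \left(-15 + n\right)$)
$r = 245$ ($r = -5 + 5 \cdot 5 \left(15 - 5\right) = -5 + 5 \cdot 5 \cdot 10 = -5 + 250 = 245$)
$r \left(\left(3 + \left(-5 - 5\right) \left(-3\right)\right) + w\right) = 245 \left(\left(3 + \left(-5 - 5\right) \left(-3\right)\right) - 4\right) = 245 \left(\left(3 - -30\right) - 4\right) = 245 \left(\left(3 + 30\right) - 4\right) = 245 \left(33 - 4\right) = 245 \cdot 29 = 7105$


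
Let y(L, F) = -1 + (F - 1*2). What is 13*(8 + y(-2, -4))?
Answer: 13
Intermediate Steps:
y(L, F) = -3 + F (y(L, F) = -1 + (F - 2) = -1 + (-2 + F) = -3 + F)
13*(8 + y(-2, -4)) = 13*(8 + (-3 - 4)) = 13*(8 - 7) = 13*1 = 13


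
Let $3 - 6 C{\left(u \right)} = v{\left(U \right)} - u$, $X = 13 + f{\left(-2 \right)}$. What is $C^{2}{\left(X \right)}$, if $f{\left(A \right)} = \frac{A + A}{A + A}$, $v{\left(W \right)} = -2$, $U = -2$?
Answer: $\frac{361}{36} \approx 10.028$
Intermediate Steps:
$f{\left(A \right)} = 1$ ($f{\left(A \right)} = \frac{2 A}{2 A} = 2 A \frac{1}{2 A} = 1$)
$X = 14$ ($X = 13 + 1 = 14$)
$C{\left(u \right)} = \frac{5}{6} + \frac{u}{6}$ ($C{\left(u \right)} = \frac{1}{2} - \frac{-2 - u}{6} = \frac{1}{2} + \left(\frac{1}{3} + \frac{u}{6}\right) = \frac{5}{6} + \frac{u}{6}$)
$C^{2}{\left(X \right)} = \left(\frac{5}{6} + \frac{1}{6} \cdot 14\right)^{2} = \left(\frac{5}{6} + \frac{7}{3}\right)^{2} = \left(\frac{19}{6}\right)^{2} = \frac{361}{36}$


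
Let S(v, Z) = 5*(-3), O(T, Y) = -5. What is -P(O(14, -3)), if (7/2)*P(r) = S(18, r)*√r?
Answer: 30*I*√5/7 ≈ 9.5831*I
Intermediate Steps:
S(v, Z) = -15
P(r) = -30*√r/7 (P(r) = 2*(-15*√r)/7 = -30*√r/7)
-P(O(14, -3)) = -(-30)*√(-5)/7 = -(-30)*I*√5/7 = 30*I*√5/7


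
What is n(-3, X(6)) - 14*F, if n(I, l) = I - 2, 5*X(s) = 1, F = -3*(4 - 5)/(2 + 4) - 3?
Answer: 30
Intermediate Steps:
F = -5/2 (F = -(-3)/6 - 3 = -3*(-⅙) - 3 = ½ - 3 = -5/2 ≈ -2.5000)
X(s) = ⅕ (X(s) = (⅕)*1 = ⅕)
n(I, l) = -2 + I
n(-3, X(6)) - 14*F = (-2 - 3) - 14*(-5/2) = -5 + 35 = 30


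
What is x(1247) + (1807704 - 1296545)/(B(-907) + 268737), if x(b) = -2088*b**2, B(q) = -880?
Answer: -869693854937585/267857 ≈ -3.2469e+9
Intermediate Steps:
x(1247) + (1807704 - 1296545)/(B(-907) + 268737) = -2088*1247**2 + (1807704 - 1296545)/(-880 + 268737) = -2088*1555009 + 511159/267857 = -3246858792 + 511159*(1/267857) = -3246858792 + 511159/267857 = -869693854937585/267857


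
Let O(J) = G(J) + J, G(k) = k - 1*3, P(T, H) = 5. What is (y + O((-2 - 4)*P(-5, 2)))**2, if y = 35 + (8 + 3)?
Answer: 289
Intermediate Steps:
G(k) = -3 + k (G(k) = k - 3 = -3 + k)
y = 46 (y = 35 + 11 = 46)
O(J) = -3 + 2*J (O(J) = (-3 + J) + J = -3 + 2*J)
(y + O((-2 - 4)*P(-5, 2)))**2 = (46 + (-3 + 2*((-2 - 4)*5)))**2 = (46 + (-3 + 2*(-6*5)))**2 = (46 + (-3 + 2*(-30)))**2 = (46 + (-3 - 60))**2 = (46 - 63)**2 = (-17)**2 = 289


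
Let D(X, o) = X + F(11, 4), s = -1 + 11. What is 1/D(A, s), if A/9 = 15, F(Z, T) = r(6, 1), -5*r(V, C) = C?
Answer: 5/674 ≈ 0.0074184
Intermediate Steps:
r(V, C) = -C/5
F(Z, T) = -⅕ (F(Z, T) = -⅕*1 = -⅕)
A = 135 (A = 9*15 = 135)
s = 10
D(X, o) = -⅕ + X (D(X, o) = X - ⅕ = -⅕ + X)
1/D(A, s) = 1/(-⅕ + 135) = 1/(674/5) = 5/674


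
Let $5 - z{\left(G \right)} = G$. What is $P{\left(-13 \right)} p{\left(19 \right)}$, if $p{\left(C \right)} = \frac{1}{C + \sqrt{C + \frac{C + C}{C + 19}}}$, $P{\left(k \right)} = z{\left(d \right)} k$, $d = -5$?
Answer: $- \frac{2470}{341} + \frac{260 \sqrt{5}}{341} \approx -5.5385$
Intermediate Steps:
$z{\left(G \right)} = 5 - G$
$P{\left(k \right)} = 10 k$ ($P{\left(k \right)} = \left(5 - -5\right) k = \left(5 + 5\right) k = 10 k$)
$p{\left(C \right)} = \frac{1}{C + \sqrt{C + \frac{2 C}{19 + C}}}$
$P{\left(-13 \right)} p{\left(19 \right)} = \frac{10 \left(-13\right)}{19 + \sqrt{\frac{19 \left(21 + 19\right)}{19 + 19}}} = - \frac{130}{19 + \sqrt{19 \cdot \frac{1}{38} \cdot 40}} = - \frac{130}{19 + \sqrt{20}} = - \frac{130}{19 + 2 \sqrt{5}}$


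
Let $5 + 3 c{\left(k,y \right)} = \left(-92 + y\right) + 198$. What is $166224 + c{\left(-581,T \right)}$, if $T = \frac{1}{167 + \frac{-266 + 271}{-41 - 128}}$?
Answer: $\frac{14074376683}{84654} \approx 1.6626 \cdot 10^{5}$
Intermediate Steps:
$T = \frac{169}{28218}$ ($T = \frac{1}{167 + \frac{5}{-169}} = \frac{1}{167 + 5 \left(- \frac{1}{169}\right)} = \frac{1}{167 - \frac{5}{169}} = \frac{1}{\frac{28218}{169}} = \frac{169}{28218} \approx 0.0059891$)
$c{\left(k,y \right)} = \frac{101}{3} + \frac{y}{3}$ ($c{\left(k,y \right)} = - \frac{5}{3} + \frac{\left(-92 + y\right) + 198}{3} = - \frac{5}{3} + \frac{106 + y}{3} = - \frac{5}{3} + \left(\frac{106}{3} + \frac{y}{3}\right) = \frac{101}{3} + \frac{y}{3}$)
$166224 + c{\left(-581,T \right)} = 166224 + \left(\frac{101}{3} + \frac{1}{3} \cdot \frac{169}{28218}\right) = 166224 + \left(\frac{101}{3} + \frac{169}{84654}\right) = 166224 + \frac{2850187}{84654} = \frac{14074376683}{84654}$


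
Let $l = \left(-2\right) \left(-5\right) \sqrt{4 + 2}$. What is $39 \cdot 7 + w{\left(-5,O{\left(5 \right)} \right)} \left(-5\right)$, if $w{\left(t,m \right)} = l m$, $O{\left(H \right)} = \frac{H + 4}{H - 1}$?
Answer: $273 - \frac{225 \sqrt{6}}{2} \approx -2.5676$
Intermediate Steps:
$O{\left(H \right)} = \frac{4 + H}{-1 + H}$
$l = 10 \sqrt{6} \approx 24.495$
$w{\left(t,m \right)} = 10 m \sqrt{6}$ ($w{\left(t,m \right)} = 10 \sqrt{6} m = 10 m \sqrt{6}$)
$39 \cdot 7 + w{\left(-5,O{\left(5 \right)} \right)} \left(-5\right) = 39 \cdot 7 + 10 \frac{4 + 5}{-1 + 5} \sqrt{6} \left(-5\right) = 273 + 10 \cdot \frac{1}{4} \cdot 9 \sqrt{6} \left(-5\right) = 273 + 10 \cdot \frac{9}{4} \sqrt{6} \left(-5\right) = 273 + \frac{45 \sqrt{6}}{2} \left(-5\right) = 273 - \frac{225 \sqrt{6}}{2}$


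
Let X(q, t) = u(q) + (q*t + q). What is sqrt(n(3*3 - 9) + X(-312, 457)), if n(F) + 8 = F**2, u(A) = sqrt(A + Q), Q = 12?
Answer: sqrt(-142904 + 10*I*sqrt(3)) ≈ 0.023 + 378.03*I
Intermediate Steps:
u(A) = sqrt(12 + A) (u(A) = sqrt(A + 12) = sqrt(12 + A))
X(q, t) = q + sqrt(12 + q) + q*t (X(q, t) = sqrt(12 + q) + (q*t + q) = sqrt(12 + q) + (q + q*t) = q + sqrt(12 + q) + q*t)
n(F) = -8 + F**2
sqrt(n(3*3 - 9) + X(-312, 457)) = sqrt((-8 + (3*3 - 9)**2) + (-312 + sqrt(12 - 312) - 312*457)) = sqrt((-8 + (9 - 9)**2) + (-312 + sqrt(-300) - 142584)) = sqrt((-8 + 0**2) + (-312 + 10*I*sqrt(3) - 142584)) = sqrt((-8 + 0) + (-142896 + 10*I*sqrt(3))) = sqrt(-8 + (-142896 + 10*I*sqrt(3))) = sqrt(-142904 + 10*I*sqrt(3))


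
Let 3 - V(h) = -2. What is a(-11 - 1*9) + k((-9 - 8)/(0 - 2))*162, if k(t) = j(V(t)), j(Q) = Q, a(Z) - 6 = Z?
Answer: 796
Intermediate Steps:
V(h) = 5 (V(h) = 3 - 1*(-2) = 3 + 2 = 5)
a(Z) = 6 + Z
k(t) = 5
a(-11 - 1*9) + k((-9 - 8)/(0 - 2))*162 = (6 + (-11 - 1*9)) + 5*162 = (6 + (-11 - 9)) + 810 = (6 - 20) + 810 = -14 + 810 = 796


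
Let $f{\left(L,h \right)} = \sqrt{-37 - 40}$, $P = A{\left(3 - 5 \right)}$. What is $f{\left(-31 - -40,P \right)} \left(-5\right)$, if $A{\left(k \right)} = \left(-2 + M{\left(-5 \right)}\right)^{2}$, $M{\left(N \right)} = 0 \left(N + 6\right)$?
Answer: $- 5 i \sqrt{77} \approx - 43.875 i$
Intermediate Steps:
$M{\left(N \right)} = 0$ ($M{\left(N \right)} = 0 \left(6 + N\right) = 0$)
$A{\left(k \right)} = 4$ ($A{\left(k \right)} = \left(-2 + 0\right)^{2} = \left(-2\right)^{2} = 4$)
$P = 4$
$f{\left(L,h \right)} = i \sqrt{77}$ ($f{\left(L,h \right)} = \sqrt{-77} = i \sqrt{77}$)
$f{\left(-31 - -40,P \right)} \left(-5\right) = i \sqrt{77} \left(-5\right) = - 5 i \sqrt{77}$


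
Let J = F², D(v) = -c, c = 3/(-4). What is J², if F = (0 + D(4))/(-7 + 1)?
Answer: 1/4096 ≈ 0.00024414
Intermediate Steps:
c = -¾ (c = 3*(-¼) = -¾ ≈ -0.75000)
D(v) = ¾ (D(v) = -1*(-¾) = ¾)
F = -⅛ (F = (0 + ¾)/(-7 + 1) = (¾)/(-6) = (¾)*(-⅙) = -⅛ ≈ -0.12500)
J = 1/64 (J = (-⅛)² = 1/64 ≈ 0.015625)
J² = (1/64)² = 1/4096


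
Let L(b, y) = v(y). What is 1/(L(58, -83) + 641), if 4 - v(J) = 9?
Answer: 1/636 ≈ 0.0015723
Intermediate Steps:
v(J) = -5 (v(J) = 4 - 1*9 = 4 - 9 = -5)
L(b, y) = -5
1/(L(58, -83) + 641) = 1/(-5 + 641) = 1/636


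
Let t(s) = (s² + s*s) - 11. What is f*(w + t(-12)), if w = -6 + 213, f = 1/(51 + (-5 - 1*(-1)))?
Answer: 484/47 ≈ 10.298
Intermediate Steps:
t(s) = -11 + 2*s² (t(s) = (s² + s²) - 11 = 2*s² - 11 = -11 + 2*s²)
f = 1/47 (f = 1/(51 + (-5 + 1)) = 1/(51 - 4) = 1/47 ≈ 0.021277)
w = 207
f*(w + t(-12)) = (207 + (-11 + 2*(-12)²))/47 = (207 + (-11 + 2*144))/47 = (207 + (-11 + 288))/47 = (207 + 277)/47 = (1/47)*484 = 484/47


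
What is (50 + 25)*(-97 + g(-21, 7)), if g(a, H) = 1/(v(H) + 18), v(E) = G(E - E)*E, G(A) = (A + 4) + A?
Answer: -334575/46 ≈ -7273.4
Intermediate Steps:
G(A) = 4 + 2*A (G(A) = (4 + A) + A = 4 + 2*A)
v(E) = 4*E (v(E) = (4 + 2*(E - E))*E = (4 + 2*0)*E = (4 + 0)*E = 4*E)
g(a, H) = 1/(18 + 4*H) (g(a, H) = 1/(4*H + 18) = 1/(18 + 4*H))
(50 + 25)*(-97 + g(-21, 7)) = (50 + 25)*(-97 + 1/(2*(9 + 2*7))) = 75*(-97 + 1/(2*(9 + 14))) = 75*(-97 + (½)/23) = 75*(-97 + (½)*(1/23)) = 75*(-97 + 1/46) = 75*(-4461/46) = -334575/46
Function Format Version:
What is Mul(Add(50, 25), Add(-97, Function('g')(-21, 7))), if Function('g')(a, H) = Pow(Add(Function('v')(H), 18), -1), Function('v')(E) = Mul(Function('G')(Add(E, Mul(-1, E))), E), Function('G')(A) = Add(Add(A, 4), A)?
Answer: Rational(-334575, 46) ≈ -7273.4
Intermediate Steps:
Function('G')(A) = Add(4, Mul(2, A)) (Function('G')(A) = Add(Add(4, A), A) = Add(4, Mul(2, A)))
Function('v')(E) = Mul(4, E) (Function('v')(E) = Mul(Add(4, Mul(2, Add(E, Mul(-1, E)))), E) = Mul(Add(4, Mul(2, 0)), E) = Mul(Add(4, 0), E) = Mul(4, E))
Function('g')(a, H) = Pow(Add(18, Mul(4, H)), -1) (Function('g')(a, H) = Pow(Add(Mul(4, H), 18), -1) = Pow(Add(18, Mul(4, H)), -1))
Mul(Add(50, 25), Add(-97, Function('g')(-21, 7))) = Mul(Add(50, 25), Add(-97, Mul(Rational(1, 2), Pow(Add(9, Mul(2, 7)), -1)))) = Mul(75, Add(-97, Mul(Rational(1, 2), Pow(Add(9, 14), -1)))) = Mul(75, Add(-97, Mul(Rational(1, 2), Pow(23, -1)))) = Mul(75, Add(-97, Mul(Rational(1, 2), Rational(1, 23)))) = Mul(75, Add(-97, Rational(1, 46))) = Mul(75, Rational(-4461, 46)) = Rational(-334575, 46)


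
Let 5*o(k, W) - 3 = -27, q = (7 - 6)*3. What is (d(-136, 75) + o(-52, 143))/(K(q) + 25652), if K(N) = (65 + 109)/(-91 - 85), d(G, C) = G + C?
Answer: -28952/11286445 ≈ -0.0025652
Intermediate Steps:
d(G, C) = C + G
q = 3 (q = 1*3 = 3)
o(k, W) = -24/5 (o(k, W) = 3/5 + (1/5)*(-27) = 3/5 - 27/5 = -24/5)
K(N) = -87/88 (K(N) = 174/(-176) = 174*(-1/176) = -87/88)
(d(-136, 75) + o(-52, 143))/(K(q) + 25652) = ((75 - 136) - 24/5)/(-87/88 + 25652) = (-61 - 24/5)/(2257289/88) = -329/5*88/2257289 = -28952/11286445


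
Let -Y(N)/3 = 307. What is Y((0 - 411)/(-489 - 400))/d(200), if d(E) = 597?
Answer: -307/199 ≈ -1.5427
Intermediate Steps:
Y(N) = -921 (Y(N) = -3*307 = -921)
Y((0 - 411)/(-489 - 400))/d(200) = -921/597 = -921*1/597 = -307/199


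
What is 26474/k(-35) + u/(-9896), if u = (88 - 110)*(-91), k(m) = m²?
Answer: 18538161/865900 ≈ 21.409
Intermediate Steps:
u = 2002 (u = -22*(-91) = 2002)
26474/k(-35) + u/(-9896) = 26474/((-35)²) + 2002/(-9896) = 26474/1225 + 2002*(-1/9896) = 26474*(1/1225) - 1001/4948 = 3782/175 - 1001/4948 = 18538161/865900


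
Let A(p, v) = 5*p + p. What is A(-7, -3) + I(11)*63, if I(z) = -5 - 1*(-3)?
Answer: -168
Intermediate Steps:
I(z) = -2 (I(z) = -5 + 3 = -2)
A(p, v) = 6*p
A(-7, -3) + I(11)*63 = 6*(-7) - 2*63 = -42 - 126 = -168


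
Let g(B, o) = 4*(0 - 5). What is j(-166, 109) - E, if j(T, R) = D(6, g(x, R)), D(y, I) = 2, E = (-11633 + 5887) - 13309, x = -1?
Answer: 19057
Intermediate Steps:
g(B, o) = -20 (g(B, o) = 4*(-5) = -20)
E = -19055 (E = -5746 - 13309 = -19055)
j(T, R) = 2
j(-166, 109) - E = 2 - 1*(-19055) = 2 + 19055 = 19057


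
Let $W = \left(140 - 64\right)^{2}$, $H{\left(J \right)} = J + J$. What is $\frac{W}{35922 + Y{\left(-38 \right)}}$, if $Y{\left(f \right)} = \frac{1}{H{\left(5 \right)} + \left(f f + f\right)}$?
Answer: $\frac{8178816}{50865553} \approx 0.16079$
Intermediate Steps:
$H{\left(J \right)} = 2 J$
$Y{\left(f \right)} = \frac{1}{10 + f + f^{2}}$ ($Y{\left(f \right)} = \frac{1}{2 \cdot 5 + \left(f f + f\right)} = \frac{1}{10 + \left(f^{2} + f\right)} = \frac{1}{10 + \left(f + f^{2}\right)} = \frac{1}{10 + f + f^{2}}$)
$W = 5776$ ($W = 76^{2} = 5776$)
$\frac{W}{35922 + Y{\left(-38 \right)}} = \frac{5776}{35922 + \frac{1}{10 - 38 + \left(-38\right)^{2}}} = \frac{5776}{35922 + \frac{1}{10 - 38 + 1444}} = \frac{5776}{35922 + \frac{1}{1416}} = \frac{5776}{\frac{50865553}{1416}} = 5776 \cdot \frac{1416}{50865553} = \frac{8178816}{50865553}$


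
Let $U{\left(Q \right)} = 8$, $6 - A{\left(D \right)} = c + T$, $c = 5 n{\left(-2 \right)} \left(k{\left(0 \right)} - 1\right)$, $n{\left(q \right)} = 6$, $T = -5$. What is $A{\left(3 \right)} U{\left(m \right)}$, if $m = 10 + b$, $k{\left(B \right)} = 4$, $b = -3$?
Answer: $-632$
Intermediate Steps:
$m = 7$ ($m = 10 - 3 = 7$)
$c = 90$ ($c = 5 \cdot 6 \left(4 - 1\right) = 30 \left(4 - 1\right) = 30 \cdot 3 = 90$)
$A{\left(D \right)} = -79$ ($A{\left(D \right)} = 6 - \left(90 - 5\right) = 6 - 85 = -79$)
$A{\left(3 \right)} U{\left(m \right)} = \left(-79\right) 8 = -632$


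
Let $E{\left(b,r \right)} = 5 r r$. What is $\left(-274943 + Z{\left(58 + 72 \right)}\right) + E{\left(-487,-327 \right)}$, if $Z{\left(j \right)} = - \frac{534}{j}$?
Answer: $\frac{16880363}{65} \approx 2.597 \cdot 10^{5}$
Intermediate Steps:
$E{\left(b,r \right)} = 5 r^{2}$
$\left(-274943 + Z{\left(58 + 72 \right)}\right) + E{\left(-487,-327 \right)} = \left(-274943 - \frac{534}{58 + 72}\right) + 5 \left(-327\right)^{2} = \left(-274943 - \frac{534}{130}\right) + 5 \cdot 106929 = \left(-274943 - \frac{267}{65}\right) + 534645 = - \frac{17871562}{65} + 534645 = \frac{16880363}{65}$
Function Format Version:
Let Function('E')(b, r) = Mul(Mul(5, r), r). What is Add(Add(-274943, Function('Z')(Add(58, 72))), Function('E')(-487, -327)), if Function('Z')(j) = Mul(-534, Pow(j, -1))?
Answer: Rational(16880363, 65) ≈ 2.5970e+5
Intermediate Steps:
Function('E')(b, r) = Mul(5, Pow(r, 2))
Add(Add(-274943, Function('Z')(Add(58, 72))), Function('E')(-487, -327)) = Add(Add(-274943, Mul(-534, Pow(Add(58, 72), -1))), Mul(5, Pow(-327, 2))) = Add(Add(-274943, Mul(-534, Pow(130, -1))), Mul(5, 106929)) = Add(Add(-274943, Mul(-534, Rational(1, 130))), 534645) = Add(Add(-274943, Rational(-267, 65)), 534645) = Add(Rational(-17871562, 65), 534645) = Rational(16880363, 65)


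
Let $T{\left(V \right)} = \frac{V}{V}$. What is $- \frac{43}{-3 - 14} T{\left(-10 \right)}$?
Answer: $\frac{43}{17} \approx 2.5294$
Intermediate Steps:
$T{\left(V \right)} = 1$
$- \frac{43}{-3 - 14} T{\left(-10 \right)} = - \frac{43}{-3 - 14} \cdot 1 = - \frac{43}{-17} \cdot 1 = \left(-43\right) \left(- \frac{1}{17}\right) 1 = \frac{43}{17} \cdot 1 = \frac{43}{17}$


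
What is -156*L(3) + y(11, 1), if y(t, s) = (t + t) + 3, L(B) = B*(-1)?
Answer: 493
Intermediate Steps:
L(B) = -B
y(t, s) = 3 + 2*t (y(t, s) = 2*t + 3 = 3 + 2*t)
-156*L(3) + y(11, 1) = -(-156)*3 + (3 + 2*11) = -156*(-3) + (3 + 22) = 468 + 25 = 493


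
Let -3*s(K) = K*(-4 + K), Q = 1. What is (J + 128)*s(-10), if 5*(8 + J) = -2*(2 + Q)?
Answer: -5544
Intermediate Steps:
s(K) = -K*(-4 + K)/3
J = -46/5 (J = -8 + (-2*(2 + 1))/5 = -8 + (-2*3)/5 = -8 + (⅕)*(-6) = -8 - 6/5 = -46/5 ≈ -9.2000)
(J + 128)*s(-10) = (-46/5 + 128)*((⅓)*(-10)*(4 - 1*(-10))) = 594*((⅓)*(-10)*(4 + 10))/5 = 594*((⅓)*(-10)*14)/5 = (594/5)*(-140/3) = -5544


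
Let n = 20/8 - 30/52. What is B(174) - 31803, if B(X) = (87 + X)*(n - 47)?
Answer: -566385/13 ≈ -43568.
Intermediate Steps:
n = 25/13 (n = 20*(⅛) - 30*1/52 = 5/2 - 15/26 = 25/13 ≈ 1.9231)
B(X) = -50982/13 - 586*X/13 (B(X) = (87 + X)*(25/13 - 47) = (87 + X)*(-586/13) = -50982/13 - 586*X/13)
B(174) - 31803 = (-50982/13 - 586/13*174) - 31803 = (-50982/13 - 101964/13) - 31803 = -152946/13 - 31803 = -566385/13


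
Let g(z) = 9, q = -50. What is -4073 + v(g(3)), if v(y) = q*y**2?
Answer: -8123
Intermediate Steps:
v(y) = -50*y**2
-4073 + v(g(3)) = -4073 - 50*9**2 = -4073 - 50*81 = -4073 - 4050 = -8123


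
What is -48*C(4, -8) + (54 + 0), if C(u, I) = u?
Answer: -138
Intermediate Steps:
-48*C(4, -8) + (54 + 0) = -48*4 + (54 + 0) = -192 + 54 = -138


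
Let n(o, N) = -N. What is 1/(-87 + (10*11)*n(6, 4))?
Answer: -1/527 ≈ -0.0018975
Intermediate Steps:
1/(-87 + (10*11)*n(6, 4)) = 1/(-87 + (10*11)*(-1*4)) = 1/(-87 + 110*(-4)) = 1/(-87 - 440) = 1/(-527) = -1/527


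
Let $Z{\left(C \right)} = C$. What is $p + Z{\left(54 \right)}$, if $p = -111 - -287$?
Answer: $230$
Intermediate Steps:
$p = 176$ ($p = -111 + 287 = 176$)
$p + Z{\left(54 \right)} = 176 + 54 = 230$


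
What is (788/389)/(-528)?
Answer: -197/51348 ≈ -0.0038366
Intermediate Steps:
(788/389)/(-528) = (788*(1/389))*(-1/528) = (788/389)*(-1/528) = -197/51348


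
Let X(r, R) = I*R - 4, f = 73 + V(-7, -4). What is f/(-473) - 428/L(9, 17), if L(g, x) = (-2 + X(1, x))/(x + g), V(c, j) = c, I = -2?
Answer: 59783/215 ≈ 278.06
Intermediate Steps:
f = 66 (f = 73 - 7 = 66)
X(r, R) = -4 - 2*R (X(r, R) = -2*R - 4 = -4 - 2*R)
L(g, x) = (-6 - 2*x)/(g + x) (L(g, x) = (-2 + (-4 - 2*x))/(x + g) = (-6 - 2*x)/(g + x))
f/(-473) - 428/L(9, 17) = 66/(-473) - 428*(9 + 17)/(2*(-3 - 1*17)) = 66*(-1/473) - 428*13/(-3 - 17) = -6/43 - 428/(2*(1/26)*(-20)) = -6/43 - 428/(-20/13) = -6/43 - 428*(-13/20) = -6/43 + 1391/5 = 59783/215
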